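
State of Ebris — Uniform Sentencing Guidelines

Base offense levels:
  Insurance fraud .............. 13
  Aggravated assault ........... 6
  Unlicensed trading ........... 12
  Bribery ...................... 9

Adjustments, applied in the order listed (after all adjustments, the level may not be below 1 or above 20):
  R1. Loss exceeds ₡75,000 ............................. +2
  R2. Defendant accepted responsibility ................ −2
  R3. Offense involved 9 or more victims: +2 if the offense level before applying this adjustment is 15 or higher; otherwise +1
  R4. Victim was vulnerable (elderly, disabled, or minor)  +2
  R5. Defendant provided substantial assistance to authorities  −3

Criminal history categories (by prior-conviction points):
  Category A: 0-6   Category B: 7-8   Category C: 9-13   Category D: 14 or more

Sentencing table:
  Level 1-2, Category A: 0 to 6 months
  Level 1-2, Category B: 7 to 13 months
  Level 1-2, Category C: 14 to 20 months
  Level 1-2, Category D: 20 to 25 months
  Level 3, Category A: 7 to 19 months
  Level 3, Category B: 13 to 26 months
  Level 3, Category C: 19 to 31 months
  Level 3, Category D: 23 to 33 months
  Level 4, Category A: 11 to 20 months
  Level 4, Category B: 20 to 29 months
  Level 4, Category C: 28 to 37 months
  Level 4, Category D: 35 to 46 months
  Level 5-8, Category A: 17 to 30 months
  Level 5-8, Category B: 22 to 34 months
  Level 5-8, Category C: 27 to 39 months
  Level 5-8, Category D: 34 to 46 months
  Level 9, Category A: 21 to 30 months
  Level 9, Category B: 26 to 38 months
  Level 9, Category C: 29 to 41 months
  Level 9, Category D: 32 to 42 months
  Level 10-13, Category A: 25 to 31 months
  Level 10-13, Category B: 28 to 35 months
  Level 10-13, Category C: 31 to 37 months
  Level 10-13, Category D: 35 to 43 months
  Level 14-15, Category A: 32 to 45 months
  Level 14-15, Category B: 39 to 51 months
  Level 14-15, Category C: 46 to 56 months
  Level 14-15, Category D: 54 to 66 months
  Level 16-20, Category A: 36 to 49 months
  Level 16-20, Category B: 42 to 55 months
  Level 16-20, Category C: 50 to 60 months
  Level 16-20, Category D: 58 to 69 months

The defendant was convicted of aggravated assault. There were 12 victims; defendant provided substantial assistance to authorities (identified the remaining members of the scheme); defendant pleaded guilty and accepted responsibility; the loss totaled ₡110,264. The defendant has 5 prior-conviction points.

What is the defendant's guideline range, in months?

11-20 months

Base offense level for aggravated assault: 6.
R1 applies: 6 + 2 = 8.
R2 applies: 8 − 2 = 6.
R3 applies (level before this adjustment is 6 < 15, so +1): 6 + 1 = 7.
R5 applies: 7 − 3 = 4.
Final offense level: 4.
Criminal history: 5 prior points → Category A (0-6).
Level 4 falls in the 4 band.
Grid: Level 4 × Category A = 11-20 months.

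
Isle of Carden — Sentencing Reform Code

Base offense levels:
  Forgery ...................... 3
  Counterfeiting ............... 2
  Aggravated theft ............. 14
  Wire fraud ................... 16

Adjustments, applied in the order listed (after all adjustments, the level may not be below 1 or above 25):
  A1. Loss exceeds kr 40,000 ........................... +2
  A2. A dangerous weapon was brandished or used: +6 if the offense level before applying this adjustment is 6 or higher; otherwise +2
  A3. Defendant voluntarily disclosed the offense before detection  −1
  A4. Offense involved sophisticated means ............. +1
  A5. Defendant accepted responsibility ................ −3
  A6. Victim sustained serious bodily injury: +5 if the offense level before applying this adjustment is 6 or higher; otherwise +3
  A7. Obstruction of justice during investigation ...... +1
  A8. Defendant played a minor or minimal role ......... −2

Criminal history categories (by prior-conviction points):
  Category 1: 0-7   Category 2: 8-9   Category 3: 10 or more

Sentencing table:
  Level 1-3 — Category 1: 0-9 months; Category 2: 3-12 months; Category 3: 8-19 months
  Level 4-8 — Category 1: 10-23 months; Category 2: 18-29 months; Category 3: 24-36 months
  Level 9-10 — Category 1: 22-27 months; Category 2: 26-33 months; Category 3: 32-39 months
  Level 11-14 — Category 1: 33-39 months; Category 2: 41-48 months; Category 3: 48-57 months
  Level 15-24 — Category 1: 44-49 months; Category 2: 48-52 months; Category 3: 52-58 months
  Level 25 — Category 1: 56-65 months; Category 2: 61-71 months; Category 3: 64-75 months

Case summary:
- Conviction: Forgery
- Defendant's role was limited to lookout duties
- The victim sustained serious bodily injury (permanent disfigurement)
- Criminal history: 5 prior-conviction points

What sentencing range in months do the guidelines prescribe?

Base offense level for forgery: 3.
A2 does not apply.
A4 does not apply.
A6 applies (level before this adjustment is 3 < 6, so +3): 3 + 3 = 6.
A7 does not apply.
A8 applies: 6 − 2 = 4.
Final offense level: 4.
Criminal history: 5 prior points → Category 1 (0-7).
Level 4 falls in the 4-8 band.
Grid: Level 4-8 × Category 1 = 10-23 months.

10-23 months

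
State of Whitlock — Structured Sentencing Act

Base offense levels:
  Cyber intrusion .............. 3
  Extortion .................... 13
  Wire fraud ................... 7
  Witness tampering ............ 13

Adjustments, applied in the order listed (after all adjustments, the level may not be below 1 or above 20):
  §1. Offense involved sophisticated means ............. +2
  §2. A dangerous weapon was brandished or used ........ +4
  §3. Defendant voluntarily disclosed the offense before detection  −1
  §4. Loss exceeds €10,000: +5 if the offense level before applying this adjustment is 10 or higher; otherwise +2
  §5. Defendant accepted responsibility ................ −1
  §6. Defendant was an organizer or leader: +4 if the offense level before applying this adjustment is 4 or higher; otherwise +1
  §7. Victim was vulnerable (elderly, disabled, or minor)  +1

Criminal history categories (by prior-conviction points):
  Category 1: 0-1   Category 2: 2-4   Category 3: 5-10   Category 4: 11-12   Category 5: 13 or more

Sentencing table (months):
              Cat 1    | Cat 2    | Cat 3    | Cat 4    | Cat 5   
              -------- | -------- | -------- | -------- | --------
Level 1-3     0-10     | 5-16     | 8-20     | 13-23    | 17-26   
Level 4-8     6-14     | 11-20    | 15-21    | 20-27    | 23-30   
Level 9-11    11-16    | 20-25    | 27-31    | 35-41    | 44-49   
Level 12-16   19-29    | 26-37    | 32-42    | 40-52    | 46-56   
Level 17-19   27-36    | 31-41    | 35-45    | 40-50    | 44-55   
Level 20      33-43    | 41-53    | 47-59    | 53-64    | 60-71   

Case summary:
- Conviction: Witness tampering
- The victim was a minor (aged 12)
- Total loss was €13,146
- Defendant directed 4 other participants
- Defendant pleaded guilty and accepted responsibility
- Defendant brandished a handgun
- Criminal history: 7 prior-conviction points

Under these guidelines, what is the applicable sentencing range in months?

Base offense level for witness tampering: 13.
§1 does not apply.
§2 applies: 13 + 4 = 17.
§4 applies (level before this adjustment is 17 ≥ 10, so +5): 17 + 5 = 22.
§5 applies: 22 − 1 = 21.
§6 applies (level before this adjustment is 21 ≥ 4, so +4): 21 + 4 = 25.
§7 applies: 25 + 1 = 26.
Level 26 exceeds the maximum of 20; capped at 20.
Final offense level: 20.
Criminal history: 7 prior points → Category 3 (5-10).
Level 20 falls in the 20 band.
Grid: Level 20 × Category 3 = 47-59 months.

47-59 months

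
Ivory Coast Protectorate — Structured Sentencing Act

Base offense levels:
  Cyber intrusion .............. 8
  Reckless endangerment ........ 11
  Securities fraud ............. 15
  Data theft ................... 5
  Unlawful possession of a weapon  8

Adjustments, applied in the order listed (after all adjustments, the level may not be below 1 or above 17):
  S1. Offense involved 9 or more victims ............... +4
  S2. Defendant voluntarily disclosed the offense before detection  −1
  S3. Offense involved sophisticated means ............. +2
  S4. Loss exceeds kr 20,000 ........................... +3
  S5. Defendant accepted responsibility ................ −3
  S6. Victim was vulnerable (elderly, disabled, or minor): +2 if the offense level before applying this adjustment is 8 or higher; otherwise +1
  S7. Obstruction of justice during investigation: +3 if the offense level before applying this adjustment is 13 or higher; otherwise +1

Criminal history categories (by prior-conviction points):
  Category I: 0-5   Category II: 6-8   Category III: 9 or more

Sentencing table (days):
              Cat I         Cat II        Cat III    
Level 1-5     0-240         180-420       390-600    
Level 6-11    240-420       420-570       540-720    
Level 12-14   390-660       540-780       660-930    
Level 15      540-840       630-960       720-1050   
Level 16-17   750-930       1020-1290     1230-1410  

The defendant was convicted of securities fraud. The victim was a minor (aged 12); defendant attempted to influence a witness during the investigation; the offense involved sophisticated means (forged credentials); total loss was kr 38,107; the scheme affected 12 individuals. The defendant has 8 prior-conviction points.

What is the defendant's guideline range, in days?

1020-1290 days

Base offense level for securities fraud: 15.
S1 applies: 15 + 4 = 19.
S2 does not apply.
S3 applies: 19 + 2 = 21.
S4 applies: 21 + 3 = 24.
S5 does not apply.
S6 applies (level before this adjustment is 24 ≥ 8, so +2): 24 + 2 = 26.
S7 applies (level before this adjustment is 26 ≥ 13, so +3): 26 + 3 = 29.
Level 29 exceeds the maximum of 17; capped at 17.
Final offense level: 17.
Criminal history: 8 prior points → Category II (6-8).
Level 17 falls in the 16-17 band.
Grid: Level 16-17 × Category II = 1020-1290 days.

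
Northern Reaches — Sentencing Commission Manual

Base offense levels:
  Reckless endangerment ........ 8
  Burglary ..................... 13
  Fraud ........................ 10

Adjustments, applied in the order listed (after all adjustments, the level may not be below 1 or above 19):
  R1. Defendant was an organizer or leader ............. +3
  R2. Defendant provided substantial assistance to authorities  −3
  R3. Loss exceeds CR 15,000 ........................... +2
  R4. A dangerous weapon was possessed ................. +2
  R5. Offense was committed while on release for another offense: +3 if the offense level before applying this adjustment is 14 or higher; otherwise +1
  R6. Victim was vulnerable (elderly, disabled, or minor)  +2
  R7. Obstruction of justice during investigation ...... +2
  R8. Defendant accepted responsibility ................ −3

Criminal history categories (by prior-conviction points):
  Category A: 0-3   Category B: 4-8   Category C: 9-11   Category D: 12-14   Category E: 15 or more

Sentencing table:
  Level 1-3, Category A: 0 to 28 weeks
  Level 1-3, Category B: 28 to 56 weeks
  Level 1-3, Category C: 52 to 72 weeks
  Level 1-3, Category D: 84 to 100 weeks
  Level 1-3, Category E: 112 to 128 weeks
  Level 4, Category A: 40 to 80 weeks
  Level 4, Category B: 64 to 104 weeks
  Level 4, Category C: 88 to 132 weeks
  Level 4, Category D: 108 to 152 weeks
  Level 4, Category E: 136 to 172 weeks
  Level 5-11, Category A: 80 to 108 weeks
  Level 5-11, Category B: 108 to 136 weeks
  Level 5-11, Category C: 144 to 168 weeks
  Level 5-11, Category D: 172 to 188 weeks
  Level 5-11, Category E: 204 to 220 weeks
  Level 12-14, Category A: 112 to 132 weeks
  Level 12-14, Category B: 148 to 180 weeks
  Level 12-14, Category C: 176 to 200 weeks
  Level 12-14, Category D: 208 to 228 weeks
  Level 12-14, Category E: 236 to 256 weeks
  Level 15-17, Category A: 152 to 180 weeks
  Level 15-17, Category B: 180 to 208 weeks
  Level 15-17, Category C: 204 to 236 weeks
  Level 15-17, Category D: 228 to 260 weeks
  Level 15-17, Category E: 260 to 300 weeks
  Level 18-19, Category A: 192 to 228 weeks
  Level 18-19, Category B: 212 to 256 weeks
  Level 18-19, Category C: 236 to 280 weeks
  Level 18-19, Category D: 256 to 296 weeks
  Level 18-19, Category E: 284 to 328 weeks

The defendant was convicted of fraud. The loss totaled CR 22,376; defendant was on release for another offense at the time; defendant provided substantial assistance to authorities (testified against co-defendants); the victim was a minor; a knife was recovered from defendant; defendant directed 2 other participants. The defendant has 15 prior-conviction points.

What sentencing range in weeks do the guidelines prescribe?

Base offense level for fraud: 10.
R1 applies: 10 + 3 = 13.
R2 applies: 13 − 3 = 10.
R3 applies: 10 + 2 = 12.
R4 applies: 12 + 2 = 14.
R5 applies (level before this adjustment is 14 ≥ 14, so +3): 14 + 3 = 17.
R6 applies: 17 + 2 = 19.
R7 does not apply.
Final offense level: 19.
Criminal history: 15 prior points → Category E (15+).
Level 19 falls in the 18-19 band.
Grid: Level 18-19 × Category E = 284-328 weeks.

284-328 weeks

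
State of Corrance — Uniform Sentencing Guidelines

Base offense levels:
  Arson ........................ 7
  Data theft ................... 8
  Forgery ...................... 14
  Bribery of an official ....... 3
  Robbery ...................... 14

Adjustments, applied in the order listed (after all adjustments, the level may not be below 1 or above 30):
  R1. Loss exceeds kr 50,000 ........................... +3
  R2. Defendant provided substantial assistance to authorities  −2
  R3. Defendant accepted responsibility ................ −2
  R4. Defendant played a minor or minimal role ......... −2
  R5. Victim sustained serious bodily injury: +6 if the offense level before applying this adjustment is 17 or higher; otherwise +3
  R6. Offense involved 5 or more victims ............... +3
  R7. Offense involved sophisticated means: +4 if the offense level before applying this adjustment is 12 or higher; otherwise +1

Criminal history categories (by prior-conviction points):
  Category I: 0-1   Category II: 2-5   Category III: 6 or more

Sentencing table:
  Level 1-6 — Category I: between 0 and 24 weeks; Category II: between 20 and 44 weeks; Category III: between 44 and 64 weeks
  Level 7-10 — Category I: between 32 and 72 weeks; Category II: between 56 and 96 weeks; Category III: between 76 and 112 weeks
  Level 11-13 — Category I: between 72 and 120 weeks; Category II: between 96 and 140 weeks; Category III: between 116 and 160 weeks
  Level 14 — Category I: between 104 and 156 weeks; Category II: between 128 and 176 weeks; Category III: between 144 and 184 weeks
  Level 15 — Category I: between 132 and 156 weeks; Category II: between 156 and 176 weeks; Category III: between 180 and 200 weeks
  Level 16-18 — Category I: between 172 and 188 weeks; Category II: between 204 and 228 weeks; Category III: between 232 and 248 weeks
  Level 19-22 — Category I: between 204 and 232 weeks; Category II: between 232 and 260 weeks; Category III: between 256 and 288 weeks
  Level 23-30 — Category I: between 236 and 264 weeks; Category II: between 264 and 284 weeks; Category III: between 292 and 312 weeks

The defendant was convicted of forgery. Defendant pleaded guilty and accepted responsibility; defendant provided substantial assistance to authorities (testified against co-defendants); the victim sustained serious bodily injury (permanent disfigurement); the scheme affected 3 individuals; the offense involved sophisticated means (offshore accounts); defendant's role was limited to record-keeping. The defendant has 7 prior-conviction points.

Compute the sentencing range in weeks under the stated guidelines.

116-160 weeks

Base offense level for forgery: 14.
R2 applies: 14 − 2 = 12.
R3 applies: 12 − 2 = 10.
R4 applies: 10 − 2 = 8.
R5 applies (level before this adjustment is 8 < 17, so +3): 8 + 3 = 11.
R7 applies (level before this adjustment is 11 < 12, so +1): 11 + 1 = 12.
Final offense level: 12.
Criminal history: 7 prior points → Category III (6+).
Level 12 falls in the 11-13 band.
Grid: Level 11-13 × Category III = 116-160 weeks.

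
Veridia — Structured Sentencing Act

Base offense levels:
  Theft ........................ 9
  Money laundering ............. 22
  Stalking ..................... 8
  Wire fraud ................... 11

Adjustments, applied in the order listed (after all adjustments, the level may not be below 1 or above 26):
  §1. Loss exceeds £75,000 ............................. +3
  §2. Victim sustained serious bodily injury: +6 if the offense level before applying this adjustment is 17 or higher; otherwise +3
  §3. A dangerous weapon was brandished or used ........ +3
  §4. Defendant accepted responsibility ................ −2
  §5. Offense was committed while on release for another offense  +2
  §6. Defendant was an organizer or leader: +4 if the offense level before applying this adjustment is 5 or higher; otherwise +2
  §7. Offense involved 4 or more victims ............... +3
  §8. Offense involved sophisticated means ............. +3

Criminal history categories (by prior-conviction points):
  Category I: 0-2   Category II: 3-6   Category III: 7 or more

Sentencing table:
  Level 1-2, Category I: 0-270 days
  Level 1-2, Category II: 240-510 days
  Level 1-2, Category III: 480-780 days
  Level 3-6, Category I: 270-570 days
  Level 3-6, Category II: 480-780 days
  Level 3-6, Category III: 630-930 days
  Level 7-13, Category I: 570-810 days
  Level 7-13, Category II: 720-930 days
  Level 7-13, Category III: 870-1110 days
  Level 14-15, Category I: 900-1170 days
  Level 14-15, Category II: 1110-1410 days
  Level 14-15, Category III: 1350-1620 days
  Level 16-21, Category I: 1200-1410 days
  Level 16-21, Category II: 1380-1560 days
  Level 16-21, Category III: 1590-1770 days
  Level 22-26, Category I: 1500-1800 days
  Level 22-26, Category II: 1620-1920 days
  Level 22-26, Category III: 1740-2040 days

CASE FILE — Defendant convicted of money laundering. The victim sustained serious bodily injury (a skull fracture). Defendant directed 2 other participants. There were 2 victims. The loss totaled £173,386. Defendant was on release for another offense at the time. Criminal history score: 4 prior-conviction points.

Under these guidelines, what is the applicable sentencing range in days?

1620-1920 days

Base offense level for money laundering: 22.
§1 applies: 22 + 3 = 25.
§2 applies (level before this adjustment is 25 ≥ 17, so +6): 25 + 6 = 31.
§5 applies: 31 + 2 = 33.
§6 applies (level before this adjustment is 33 ≥ 5, so +4): 33 + 4 = 37.
§8 does not apply.
Level 37 exceeds the maximum of 26; capped at 26.
Final offense level: 26.
Criminal history: 4 prior points → Category II (3-6).
Level 26 falls in the 22-26 band.
Grid: Level 22-26 × Category II = 1620-1920 days.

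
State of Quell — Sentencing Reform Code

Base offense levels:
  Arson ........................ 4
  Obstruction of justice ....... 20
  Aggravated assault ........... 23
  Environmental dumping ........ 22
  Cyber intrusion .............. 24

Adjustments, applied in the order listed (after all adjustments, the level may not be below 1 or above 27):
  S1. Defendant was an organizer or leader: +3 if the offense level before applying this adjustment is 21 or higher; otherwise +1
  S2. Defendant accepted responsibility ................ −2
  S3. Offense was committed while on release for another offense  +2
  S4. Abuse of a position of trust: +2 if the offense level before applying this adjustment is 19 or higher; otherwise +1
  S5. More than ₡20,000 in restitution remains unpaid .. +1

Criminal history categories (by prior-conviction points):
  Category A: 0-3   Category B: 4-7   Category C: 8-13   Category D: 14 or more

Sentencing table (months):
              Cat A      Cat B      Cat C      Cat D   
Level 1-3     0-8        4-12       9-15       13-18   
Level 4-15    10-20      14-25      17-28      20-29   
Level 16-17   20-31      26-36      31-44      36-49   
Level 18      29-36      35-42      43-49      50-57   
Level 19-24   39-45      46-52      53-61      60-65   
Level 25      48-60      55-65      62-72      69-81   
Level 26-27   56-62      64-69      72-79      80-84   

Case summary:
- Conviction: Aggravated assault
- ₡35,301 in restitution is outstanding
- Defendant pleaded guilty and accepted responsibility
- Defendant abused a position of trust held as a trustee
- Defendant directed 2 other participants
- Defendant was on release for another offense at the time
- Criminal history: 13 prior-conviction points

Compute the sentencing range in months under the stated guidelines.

Base offense level for aggravated assault: 23.
S1 applies (level before this adjustment is 23 ≥ 21, so +3): 23 + 3 = 26.
S2 applies: 26 − 2 = 24.
S3 applies: 24 + 2 = 26.
S4 applies (level before this adjustment is 26 ≥ 19, so +2): 26 + 2 = 28.
S5 applies: 28 + 1 = 29.
Level 29 exceeds the maximum of 27; capped at 27.
Final offense level: 27.
Criminal history: 13 prior points → Category C (8-13).
Level 27 falls in the 26-27 band.
Grid: Level 26-27 × Category C = 72-79 months.

72-79 months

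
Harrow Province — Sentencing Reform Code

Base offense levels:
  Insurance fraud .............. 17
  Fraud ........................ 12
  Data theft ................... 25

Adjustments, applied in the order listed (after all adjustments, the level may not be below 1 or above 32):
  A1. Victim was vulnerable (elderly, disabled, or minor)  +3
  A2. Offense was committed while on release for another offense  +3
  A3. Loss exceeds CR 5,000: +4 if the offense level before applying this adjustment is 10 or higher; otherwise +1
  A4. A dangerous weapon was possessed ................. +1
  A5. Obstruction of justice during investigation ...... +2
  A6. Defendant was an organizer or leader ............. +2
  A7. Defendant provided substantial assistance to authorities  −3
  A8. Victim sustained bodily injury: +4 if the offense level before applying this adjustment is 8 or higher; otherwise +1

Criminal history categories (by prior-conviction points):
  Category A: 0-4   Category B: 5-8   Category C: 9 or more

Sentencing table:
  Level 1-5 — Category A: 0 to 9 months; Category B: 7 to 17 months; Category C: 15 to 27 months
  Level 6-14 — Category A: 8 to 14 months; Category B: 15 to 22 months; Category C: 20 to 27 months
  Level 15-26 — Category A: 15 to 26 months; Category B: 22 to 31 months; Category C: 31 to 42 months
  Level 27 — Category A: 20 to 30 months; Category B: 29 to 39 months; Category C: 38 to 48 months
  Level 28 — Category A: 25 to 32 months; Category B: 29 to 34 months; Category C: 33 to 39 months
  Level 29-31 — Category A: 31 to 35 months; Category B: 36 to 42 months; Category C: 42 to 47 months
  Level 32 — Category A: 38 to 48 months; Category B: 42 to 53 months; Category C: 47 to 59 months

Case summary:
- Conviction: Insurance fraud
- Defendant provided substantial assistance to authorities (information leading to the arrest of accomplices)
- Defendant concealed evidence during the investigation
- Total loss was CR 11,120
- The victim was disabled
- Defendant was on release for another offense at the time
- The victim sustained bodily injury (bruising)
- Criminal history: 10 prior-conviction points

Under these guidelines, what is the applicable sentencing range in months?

Base offense level for insurance fraud: 17.
A1 applies: 17 + 3 = 20.
A2 applies: 20 + 3 = 23.
A3 applies (level before this adjustment is 23 ≥ 10, so +4): 23 + 4 = 27.
A4 does not apply.
A5 applies: 27 + 2 = 29.
A6 does not apply.
A7 applies: 29 − 3 = 26.
A8 applies (level before this adjustment is 26 ≥ 8, so +4): 26 + 4 = 30.
Final offense level: 30.
Criminal history: 10 prior points → Category C (9+).
Level 30 falls in the 29-31 band.
Grid: Level 29-31 × Category C = 42-47 months.

42-47 months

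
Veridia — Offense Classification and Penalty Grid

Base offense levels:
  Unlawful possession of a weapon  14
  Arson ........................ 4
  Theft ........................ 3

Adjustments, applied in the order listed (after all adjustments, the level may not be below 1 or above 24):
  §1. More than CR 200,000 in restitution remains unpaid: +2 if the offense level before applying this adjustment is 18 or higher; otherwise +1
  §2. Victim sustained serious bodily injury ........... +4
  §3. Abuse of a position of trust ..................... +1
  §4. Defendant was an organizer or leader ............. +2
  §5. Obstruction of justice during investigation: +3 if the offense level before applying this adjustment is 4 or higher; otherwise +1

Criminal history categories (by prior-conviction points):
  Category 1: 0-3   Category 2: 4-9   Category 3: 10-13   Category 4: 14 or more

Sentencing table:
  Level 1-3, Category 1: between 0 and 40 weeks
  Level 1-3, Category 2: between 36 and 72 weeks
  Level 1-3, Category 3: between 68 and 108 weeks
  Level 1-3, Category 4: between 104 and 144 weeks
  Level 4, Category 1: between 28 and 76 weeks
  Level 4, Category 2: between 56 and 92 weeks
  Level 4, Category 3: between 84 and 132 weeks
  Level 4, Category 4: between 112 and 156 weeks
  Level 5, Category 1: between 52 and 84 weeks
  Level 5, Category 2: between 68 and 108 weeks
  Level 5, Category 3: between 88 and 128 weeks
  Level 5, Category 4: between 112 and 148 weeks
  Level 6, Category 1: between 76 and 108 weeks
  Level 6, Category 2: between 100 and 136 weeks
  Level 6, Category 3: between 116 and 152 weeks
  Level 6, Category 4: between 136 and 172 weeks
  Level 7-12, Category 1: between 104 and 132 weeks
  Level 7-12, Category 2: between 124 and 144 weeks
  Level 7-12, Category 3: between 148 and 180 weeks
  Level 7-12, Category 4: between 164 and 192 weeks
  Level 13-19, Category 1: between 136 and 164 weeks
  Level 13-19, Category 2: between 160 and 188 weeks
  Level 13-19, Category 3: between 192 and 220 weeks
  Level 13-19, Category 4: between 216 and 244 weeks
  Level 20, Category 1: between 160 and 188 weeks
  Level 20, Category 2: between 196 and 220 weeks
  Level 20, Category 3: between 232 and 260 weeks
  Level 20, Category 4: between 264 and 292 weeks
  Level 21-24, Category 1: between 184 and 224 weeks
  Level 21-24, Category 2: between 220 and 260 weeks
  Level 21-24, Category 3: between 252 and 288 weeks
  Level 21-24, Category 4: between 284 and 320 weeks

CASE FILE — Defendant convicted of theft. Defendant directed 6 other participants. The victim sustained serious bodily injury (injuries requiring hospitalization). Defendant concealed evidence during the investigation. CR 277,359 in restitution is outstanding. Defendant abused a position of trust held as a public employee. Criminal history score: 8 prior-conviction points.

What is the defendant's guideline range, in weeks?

160-188 weeks

Base offense level for theft: 3.
§1 applies (level before this adjustment is 3 < 18, so +1): 3 + 1 = 4.
§2 applies: 4 + 4 = 8.
§3 applies: 8 + 1 = 9.
§4 applies: 9 + 2 = 11.
§5 applies (level before this adjustment is 11 ≥ 4, so +3): 11 + 3 = 14.
Final offense level: 14.
Criminal history: 8 prior points → Category 2 (4-9).
Level 14 falls in the 13-19 band.
Grid: Level 13-19 × Category 2 = 160-188 weeks.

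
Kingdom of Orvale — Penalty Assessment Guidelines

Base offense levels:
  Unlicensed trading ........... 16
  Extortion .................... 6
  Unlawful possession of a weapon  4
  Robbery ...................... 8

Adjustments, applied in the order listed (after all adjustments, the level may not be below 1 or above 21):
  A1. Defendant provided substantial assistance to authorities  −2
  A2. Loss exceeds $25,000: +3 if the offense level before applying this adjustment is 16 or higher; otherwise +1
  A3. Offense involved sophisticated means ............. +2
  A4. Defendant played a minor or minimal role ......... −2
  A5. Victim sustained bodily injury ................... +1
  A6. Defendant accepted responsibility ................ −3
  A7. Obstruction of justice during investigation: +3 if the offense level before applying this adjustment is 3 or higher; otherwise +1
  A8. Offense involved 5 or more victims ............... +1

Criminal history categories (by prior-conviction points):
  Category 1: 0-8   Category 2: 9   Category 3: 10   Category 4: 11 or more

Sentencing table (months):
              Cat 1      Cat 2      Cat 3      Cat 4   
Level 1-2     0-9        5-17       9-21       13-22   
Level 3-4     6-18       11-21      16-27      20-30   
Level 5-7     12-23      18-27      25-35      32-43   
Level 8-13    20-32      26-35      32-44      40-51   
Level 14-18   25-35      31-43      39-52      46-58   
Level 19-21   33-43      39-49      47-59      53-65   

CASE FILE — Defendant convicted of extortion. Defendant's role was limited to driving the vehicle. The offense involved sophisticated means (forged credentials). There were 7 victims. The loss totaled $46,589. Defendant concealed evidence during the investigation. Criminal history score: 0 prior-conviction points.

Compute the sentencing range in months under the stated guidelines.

Base offense level for extortion: 6.
A2 applies (level before this adjustment is 6 < 16, so +1): 6 + 1 = 7.
A3 applies: 7 + 2 = 9.
A4 applies: 9 − 2 = 7.
A5 does not apply.
A7 applies (level before this adjustment is 7 ≥ 3, so +3): 7 + 3 = 10.
A8 applies: 10 + 1 = 11.
Final offense level: 11.
Criminal history: 0 prior points → Category 1 (0-8).
Level 11 falls in the 8-13 band.
Grid: Level 8-13 × Category 1 = 20-32 months.

20-32 months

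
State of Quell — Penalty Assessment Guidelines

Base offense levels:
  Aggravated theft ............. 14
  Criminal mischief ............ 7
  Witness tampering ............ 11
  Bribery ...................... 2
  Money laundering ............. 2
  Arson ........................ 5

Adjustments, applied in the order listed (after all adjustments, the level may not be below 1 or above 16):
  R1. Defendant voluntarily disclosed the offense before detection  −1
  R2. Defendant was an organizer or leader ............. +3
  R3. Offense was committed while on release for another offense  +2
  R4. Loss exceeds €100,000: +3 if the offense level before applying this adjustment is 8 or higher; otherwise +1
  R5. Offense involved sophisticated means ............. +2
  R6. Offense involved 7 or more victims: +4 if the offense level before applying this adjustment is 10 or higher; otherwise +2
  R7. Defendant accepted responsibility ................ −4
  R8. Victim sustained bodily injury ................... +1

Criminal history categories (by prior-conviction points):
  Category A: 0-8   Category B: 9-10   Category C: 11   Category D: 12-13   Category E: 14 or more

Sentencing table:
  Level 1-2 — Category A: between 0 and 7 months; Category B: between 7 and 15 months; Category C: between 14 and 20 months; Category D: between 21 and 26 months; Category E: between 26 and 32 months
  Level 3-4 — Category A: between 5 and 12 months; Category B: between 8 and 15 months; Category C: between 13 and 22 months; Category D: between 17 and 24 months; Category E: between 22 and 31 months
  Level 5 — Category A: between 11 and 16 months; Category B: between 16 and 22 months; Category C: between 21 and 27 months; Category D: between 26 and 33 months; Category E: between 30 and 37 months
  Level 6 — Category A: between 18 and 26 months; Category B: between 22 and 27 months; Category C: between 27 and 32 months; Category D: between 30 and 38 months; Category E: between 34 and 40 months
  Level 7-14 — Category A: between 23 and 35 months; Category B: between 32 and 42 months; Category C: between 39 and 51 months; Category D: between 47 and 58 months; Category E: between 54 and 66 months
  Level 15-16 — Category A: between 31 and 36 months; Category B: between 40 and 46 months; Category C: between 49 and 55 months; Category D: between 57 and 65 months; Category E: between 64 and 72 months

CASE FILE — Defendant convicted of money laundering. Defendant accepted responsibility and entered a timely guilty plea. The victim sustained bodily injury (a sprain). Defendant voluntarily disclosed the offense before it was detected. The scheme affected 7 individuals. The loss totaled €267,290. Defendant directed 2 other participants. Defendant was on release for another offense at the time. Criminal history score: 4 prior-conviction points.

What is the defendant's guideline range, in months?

18-26 months

Base offense level for money laundering: 2.
R1 applies: 2 − 1 = 1.
R2 applies: 1 + 3 = 4.
R3 applies: 4 + 2 = 6.
R4 applies (level before this adjustment is 6 < 8, so +1): 6 + 1 = 7.
R6 applies (level before this adjustment is 7 < 10, so +2): 7 + 2 = 9.
R7 applies: 9 − 4 = 5.
R8 applies: 5 + 1 = 6.
Final offense level: 6.
Criminal history: 4 prior points → Category A (0-8).
Level 6 falls in the 6 band.
Grid: Level 6 × Category A = 18-26 months.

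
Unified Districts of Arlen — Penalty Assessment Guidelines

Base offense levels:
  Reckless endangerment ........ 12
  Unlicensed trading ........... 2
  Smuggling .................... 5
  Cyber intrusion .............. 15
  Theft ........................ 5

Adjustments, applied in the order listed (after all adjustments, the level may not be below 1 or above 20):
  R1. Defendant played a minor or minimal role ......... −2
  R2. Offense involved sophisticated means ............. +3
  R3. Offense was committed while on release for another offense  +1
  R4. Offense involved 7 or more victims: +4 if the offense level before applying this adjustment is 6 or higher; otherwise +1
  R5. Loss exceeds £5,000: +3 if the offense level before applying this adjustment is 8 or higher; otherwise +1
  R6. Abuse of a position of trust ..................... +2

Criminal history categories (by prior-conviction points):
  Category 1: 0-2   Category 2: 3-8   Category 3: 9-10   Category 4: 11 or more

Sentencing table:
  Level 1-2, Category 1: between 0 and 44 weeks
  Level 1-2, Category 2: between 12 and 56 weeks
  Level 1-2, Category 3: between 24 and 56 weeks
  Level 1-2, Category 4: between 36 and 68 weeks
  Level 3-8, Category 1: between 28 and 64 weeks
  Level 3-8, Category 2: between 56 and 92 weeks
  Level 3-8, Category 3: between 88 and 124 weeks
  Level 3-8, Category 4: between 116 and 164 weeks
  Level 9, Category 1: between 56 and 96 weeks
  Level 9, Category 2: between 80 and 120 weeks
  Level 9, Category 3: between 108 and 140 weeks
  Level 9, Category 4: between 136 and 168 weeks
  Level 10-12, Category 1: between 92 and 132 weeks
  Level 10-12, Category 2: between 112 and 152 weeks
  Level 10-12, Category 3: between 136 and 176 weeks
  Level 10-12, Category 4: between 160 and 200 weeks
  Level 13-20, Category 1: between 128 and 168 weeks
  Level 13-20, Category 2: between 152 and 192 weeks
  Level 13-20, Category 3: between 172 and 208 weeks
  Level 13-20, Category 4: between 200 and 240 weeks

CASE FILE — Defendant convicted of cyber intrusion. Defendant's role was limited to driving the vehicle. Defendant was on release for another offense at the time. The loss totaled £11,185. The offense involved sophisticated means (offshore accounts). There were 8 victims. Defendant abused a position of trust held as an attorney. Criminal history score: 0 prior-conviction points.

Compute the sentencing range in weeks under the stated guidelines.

Base offense level for cyber intrusion: 15.
R1 applies: 15 − 2 = 13.
R2 applies: 13 + 3 = 16.
R3 applies: 16 + 1 = 17.
R4 applies (level before this adjustment is 17 ≥ 6, so +4): 17 + 4 = 21.
R5 applies (level before this adjustment is 21 ≥ 8, so +3): 21 + 3 = 24.
R6 applies: 24 + 2 = 26.
Level 26 exceeds the maximum of 20; capped at 20.
Final offense level: 20.
Criminal history: 0 prior points → Category 1 (0-2).
Level 20 falls in the 13-20 band.
Grid: Level 13-20 × Category 1 = 128-168 weeks.

128-168 weeks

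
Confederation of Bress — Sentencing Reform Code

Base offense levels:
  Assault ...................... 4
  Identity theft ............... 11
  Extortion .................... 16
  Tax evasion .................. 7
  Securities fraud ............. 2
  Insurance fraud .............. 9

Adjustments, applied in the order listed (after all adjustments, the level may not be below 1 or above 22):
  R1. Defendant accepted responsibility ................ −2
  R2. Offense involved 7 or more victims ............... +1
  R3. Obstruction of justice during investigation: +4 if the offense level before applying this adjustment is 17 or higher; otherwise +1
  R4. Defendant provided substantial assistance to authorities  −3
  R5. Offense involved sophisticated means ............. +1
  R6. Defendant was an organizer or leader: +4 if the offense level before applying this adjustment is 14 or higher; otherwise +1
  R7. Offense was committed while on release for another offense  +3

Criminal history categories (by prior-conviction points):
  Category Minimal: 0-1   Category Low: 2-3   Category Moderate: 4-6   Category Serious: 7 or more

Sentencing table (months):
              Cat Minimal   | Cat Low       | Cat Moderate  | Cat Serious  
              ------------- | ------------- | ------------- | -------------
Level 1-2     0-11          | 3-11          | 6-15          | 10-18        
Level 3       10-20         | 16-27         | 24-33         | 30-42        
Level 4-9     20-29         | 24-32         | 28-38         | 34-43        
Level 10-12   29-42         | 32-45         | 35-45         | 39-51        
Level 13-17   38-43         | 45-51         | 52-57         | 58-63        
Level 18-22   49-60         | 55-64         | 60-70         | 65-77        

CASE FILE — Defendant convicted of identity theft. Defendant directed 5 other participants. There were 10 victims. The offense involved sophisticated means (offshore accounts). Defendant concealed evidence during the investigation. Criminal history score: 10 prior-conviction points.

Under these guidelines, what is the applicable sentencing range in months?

65-77 months

Base offense level for identity theft: 11.
R2 applies: 11 + 1 = 12.
R3 applies (level before this adjustment is 12 < 17, so +1): 12 + 1 = 13.
R5 applies: 13 + 1 = 14.
R6 applies (level before this adjustment is 14 ≥ 14, so +4): 14 + 4 = 18.
Final offense level: 18.
Criminal history: 10 prior points → Category Serious (7+).
Level 18 falls in the 18-22 band.
Grid: Level 18-22 × Category Serious = 65-77 months.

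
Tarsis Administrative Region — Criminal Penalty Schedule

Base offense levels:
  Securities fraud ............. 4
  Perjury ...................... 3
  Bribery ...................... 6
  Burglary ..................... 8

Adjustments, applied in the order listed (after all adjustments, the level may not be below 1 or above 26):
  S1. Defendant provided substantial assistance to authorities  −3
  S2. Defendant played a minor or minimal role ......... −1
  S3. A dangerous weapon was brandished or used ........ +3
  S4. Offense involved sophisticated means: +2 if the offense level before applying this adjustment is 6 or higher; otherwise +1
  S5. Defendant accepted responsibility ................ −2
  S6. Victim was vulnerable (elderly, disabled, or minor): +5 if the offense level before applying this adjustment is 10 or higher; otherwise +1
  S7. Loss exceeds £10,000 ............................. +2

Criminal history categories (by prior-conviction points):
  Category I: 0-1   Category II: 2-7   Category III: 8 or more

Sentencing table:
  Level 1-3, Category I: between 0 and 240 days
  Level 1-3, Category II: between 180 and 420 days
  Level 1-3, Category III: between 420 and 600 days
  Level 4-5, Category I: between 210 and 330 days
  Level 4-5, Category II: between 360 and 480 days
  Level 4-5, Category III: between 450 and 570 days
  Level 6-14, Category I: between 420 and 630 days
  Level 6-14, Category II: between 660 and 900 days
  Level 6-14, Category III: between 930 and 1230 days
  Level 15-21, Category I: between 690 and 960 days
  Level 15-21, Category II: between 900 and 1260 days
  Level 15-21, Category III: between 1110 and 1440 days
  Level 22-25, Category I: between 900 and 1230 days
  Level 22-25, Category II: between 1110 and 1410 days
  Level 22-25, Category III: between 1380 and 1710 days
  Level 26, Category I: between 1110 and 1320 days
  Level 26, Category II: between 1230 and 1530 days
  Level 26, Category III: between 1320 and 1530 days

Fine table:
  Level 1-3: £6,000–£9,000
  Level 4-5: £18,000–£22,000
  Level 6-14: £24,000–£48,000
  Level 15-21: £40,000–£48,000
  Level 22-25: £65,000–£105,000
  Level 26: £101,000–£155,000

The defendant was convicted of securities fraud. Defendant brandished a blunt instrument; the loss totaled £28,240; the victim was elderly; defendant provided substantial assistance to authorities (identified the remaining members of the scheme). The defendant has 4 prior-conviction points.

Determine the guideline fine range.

Base offense level for securities fraud: 4.
S1 applies: 4 − 3 = 1.
S2 does not apply.
S3 applies: 1 + 3 = 4.
S4 does not apply.
S5 does not apply.
S6 applies (level before this adjustment is 4 < 10, so +1): 4 + 1 = 5.
S7 applies: 5 + 2 = 7.
Final offense level: 7.
Level 7 falls in the 6-14 band.
Fine table: Level 6-14 → £24,000–£48,000.

£24,000–£48,000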